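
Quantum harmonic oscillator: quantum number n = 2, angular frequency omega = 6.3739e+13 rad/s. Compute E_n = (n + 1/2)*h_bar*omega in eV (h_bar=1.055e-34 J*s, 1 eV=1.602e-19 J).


E = (n + 1/2) * h_bar * omega
= (2 + 0.5) * 1.055e-34 * 6.3739e+13
= 2.5 * 6.7245e-21
= 1.6811e-20 J
= 0.1049 eV

0.1049


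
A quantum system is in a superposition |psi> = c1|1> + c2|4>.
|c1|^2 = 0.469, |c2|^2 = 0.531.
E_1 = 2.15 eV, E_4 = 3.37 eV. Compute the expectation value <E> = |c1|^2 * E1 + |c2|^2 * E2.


<E> = |c1|^2 * E1 + |c2|^2 * E2
= 0.469 * 2.15 + 0.531 * 3.37
= 1.0083 + 1.7895
= 2.7978 eV

2.7978


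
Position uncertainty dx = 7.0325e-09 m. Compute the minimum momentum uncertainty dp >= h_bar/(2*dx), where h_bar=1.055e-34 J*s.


dp = h_bar / (2 * dx)
= 1.055e-34 / (2 * 7.0325e-09)
= 1.055e-34 / 1.4065e-08
= 7.5009e-27 kg*m/s

7.5009e-27


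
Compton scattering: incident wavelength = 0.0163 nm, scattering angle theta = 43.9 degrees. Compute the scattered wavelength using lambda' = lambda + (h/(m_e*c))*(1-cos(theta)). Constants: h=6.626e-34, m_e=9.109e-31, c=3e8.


Compton wavelength: h/(m_e*c) = 2.4247e-12 m
d_lambda = 2.4247e-12 * (1 - cos(43.9 deg))
= 2.4247e-12 * 0.279449
= 6.7758e-13 m = 0.000678 nm
lambda' = 0.0163 + 0.000678
= 0.016978 nm

0.016978


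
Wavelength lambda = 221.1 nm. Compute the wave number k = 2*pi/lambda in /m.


k = 2 * pi / lambda
= 6.2832 / (221.1e-9)
= 6.2832 / 2.2110e-07
= 2.8418e+07 /m

2.8418e+07


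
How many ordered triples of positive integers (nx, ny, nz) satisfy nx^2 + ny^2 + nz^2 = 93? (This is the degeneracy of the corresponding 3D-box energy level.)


Enumerate all (nx, ny, nz) with nx^2 + ny^2 + nz^2 = 93:
(2,5,8)
(2,8,5)
(5,2,8)
(5,8,2)
(8,2,5)
(8,5,2)
Total degeneracy = 6

6


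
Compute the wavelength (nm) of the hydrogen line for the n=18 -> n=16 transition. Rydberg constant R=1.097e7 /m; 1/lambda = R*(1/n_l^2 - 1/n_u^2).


1/lambda = R * (1/n_l^2 - 1/n_u^2)
= 1.097e7 * (1/16^2 - 1/18^2)
= 1.097e7 * (0.003906 - 0.003086)
= 1.097e7 * 0.00082
= 8.9935e+03 /m
lambda = 1 / 8.9935e+03 = 111190.9486 nm

111190.9486


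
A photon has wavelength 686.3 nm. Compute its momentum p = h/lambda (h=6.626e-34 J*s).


p = h / lambda
= 6.626e-34 / (686.3e-9)
= 6.626e-34 / 6.8630e-07
= 9.6547e-28 kg*m/s

9.6547e-28


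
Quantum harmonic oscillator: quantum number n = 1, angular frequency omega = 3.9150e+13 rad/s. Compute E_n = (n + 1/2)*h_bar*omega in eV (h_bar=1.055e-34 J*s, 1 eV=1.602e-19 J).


E = (n + 1/2) * h_bar * omega
= (1 + 0.5) * 1.055e-34 * 3.9150e+13
= 1.5 * 4.1303e-21
= 6.1955e-21 J
= 0.0387 eV

0.0387


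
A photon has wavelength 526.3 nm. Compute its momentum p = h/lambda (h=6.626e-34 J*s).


p = h / lambda
= 6.626e-34 / (526.3e-9)
= 6.626e-34 / 5.2630e-07
= 1.2590e-27 kg*m/s

1.2590e-27


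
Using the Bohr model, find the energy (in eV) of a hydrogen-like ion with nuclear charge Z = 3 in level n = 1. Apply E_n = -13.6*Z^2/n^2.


E_n = -13.6 * Z^2 / n^2
= -13.6 * 3^2 / 1^2
= -13.6 * 9 / 1
= -122.4 eV

-122.4


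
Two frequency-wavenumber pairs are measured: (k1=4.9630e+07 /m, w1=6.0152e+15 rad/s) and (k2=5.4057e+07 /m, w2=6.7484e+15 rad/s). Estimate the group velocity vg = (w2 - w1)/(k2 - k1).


vg = (w2 - w1) / (k2 - k1)
= (6.7484e+15 - 6.0152e+15) / (5.4057e+07 - 4.9630e+07)
= 7.3320e+14 / 4.4270e+06
= 1.6562e+08 m/s

1.6562e+08


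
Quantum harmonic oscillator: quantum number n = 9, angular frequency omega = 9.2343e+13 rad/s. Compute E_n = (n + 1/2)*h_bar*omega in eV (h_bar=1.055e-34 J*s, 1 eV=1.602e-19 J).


E = (n + 1/2) * h_bar * omega
= (9 + 0.5) * 1.055e-34 * 9.2343e+13
= 9.5 * 9.7422e-21
= 9.2551e-20 J
= 0.5777 eV

0.5777


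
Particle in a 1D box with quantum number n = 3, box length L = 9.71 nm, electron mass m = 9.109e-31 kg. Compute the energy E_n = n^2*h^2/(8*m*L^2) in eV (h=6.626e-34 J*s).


E = n^2 * h^2 / (8 * m * L^2)
= 3^2 * (6.626e-34)^2 / (8 * 9.109e-31 * (9.71e-9)^2)
= 9 * 4.3904e-67 / (8 * 9.109e-31 * 9.4284e-17)
= 5.7510e-21 J
= 0.0359 eV

0.0359


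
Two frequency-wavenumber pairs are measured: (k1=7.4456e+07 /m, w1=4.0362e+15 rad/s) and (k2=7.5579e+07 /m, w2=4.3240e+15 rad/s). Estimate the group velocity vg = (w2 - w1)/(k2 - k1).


vg = (w2 - w1) / (k2 - k1)
= (4.3240e+15 - 4.0362e+15) / (7.5579e+07 - 7.4456e+07)
= 2.8780e+14 / 1.1230e+06
= 2.5628e+08 m/s

2.5628e+08


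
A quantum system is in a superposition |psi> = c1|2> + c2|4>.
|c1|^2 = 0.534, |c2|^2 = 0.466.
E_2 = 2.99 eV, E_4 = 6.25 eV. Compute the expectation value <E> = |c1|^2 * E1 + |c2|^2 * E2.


<E> = |c1|^2 * E1 + |c2|^2 * E2
= 0.534 * 2.99 + 0.466 * 6.25
= 1.5967 + 2.9125
= 4.5092 eV

4.5092


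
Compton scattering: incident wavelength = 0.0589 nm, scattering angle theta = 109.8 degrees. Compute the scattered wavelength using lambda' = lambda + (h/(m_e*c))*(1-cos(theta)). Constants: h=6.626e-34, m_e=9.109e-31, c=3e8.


Compton wavelength: h/(m_e*c) = 2.4247e-12 m
d_lambda = 2.4247e-12 * (1 - cos(109.8 deg))
= 2.4247e-12 * 1.338738
= 3.2460e-12 m = 0.003246 nm
lambda' = 0.0589 + 0.003246
= 0.062146 nm

0.062146


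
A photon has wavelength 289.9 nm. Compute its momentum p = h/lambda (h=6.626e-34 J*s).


p = h / lambda
= 6.626e-34 / (289.9e-9)
= 6.626e-34 / 2.8990e-07
= 2.2856e-27 kg*m/s

2.2856e-27


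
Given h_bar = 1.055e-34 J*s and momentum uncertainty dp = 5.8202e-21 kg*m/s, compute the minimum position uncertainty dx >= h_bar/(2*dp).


dx = h_bar / (2 * dp)
= 1.055e-34 / (2 * 5.8202e-21)
= 1.055e-34 / 1.1640e-20
= 9.0633e-15 m

9.0633e-15


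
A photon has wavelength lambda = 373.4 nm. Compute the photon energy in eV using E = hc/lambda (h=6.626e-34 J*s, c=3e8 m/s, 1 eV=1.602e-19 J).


E = hc / lambda
= (6.626e-34)(3e8) / (373.4e-9)
= 1.9878e-25 / 3.7340e-07
= 5.3235e-19 J
Converting to eV: 5.3235e-19 / 1.602e-19
= 3.323 eV

3.323


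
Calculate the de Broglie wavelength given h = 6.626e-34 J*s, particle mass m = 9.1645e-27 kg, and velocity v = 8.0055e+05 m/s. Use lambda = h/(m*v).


lambda = h / (m * v)
= 6.626e-34 / (9.1645e-27 * 8.0055e+05)
= 6.626e-34 / 7.3366e-21
= 9.0314e-14 m

9.0314e-14


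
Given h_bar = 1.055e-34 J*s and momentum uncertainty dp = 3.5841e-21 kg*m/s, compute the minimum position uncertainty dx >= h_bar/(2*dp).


dx = h_bar / (2 * dp)
= 1.055e-34 / (2 * 3.5841e-21)
= 1.055e-34 / 7.1682e-21
= 1.4718e-14 m

1.4718e-14


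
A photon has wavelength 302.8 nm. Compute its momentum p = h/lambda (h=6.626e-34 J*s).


p = h / lambda
= 6.626e-34 / (302.8e-9)
= 6.626e-34 / 3.0280e-07
= 2.1882e-27 kg*m/s

2.1882e-27


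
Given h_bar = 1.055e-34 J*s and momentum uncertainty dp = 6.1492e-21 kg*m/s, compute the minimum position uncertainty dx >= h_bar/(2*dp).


dx = h_bar / (2 * dp)
= 1.055e-34 / (2 * 6.1492e-21)
= 1.055e-34 / 1.2298e-20
= 8.5784e-15 m

8.5784e-15


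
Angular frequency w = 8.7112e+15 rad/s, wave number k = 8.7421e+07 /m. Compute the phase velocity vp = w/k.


vp = w / k
= 8.7112e+15 / 8.7421e+07
= 9.9647e+07 m/s

9.9647e+07


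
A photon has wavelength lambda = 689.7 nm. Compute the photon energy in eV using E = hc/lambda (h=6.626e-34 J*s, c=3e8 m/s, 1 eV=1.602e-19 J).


E = hc / lambda
= (6.626e-34)(3e8) / (689.7e-9)
= 1.9878e-25 / 6.8970e-07
= 2.8821e-19 J
Converting to eV: 2.8821e-19 / 1.602e-19
= 1.7991 eV

1.7991


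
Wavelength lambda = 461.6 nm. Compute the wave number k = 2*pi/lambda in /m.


k = 2 * pi / lambda
= 6.2832 / (461.6e-9)
= 6.2832 / 4.6160e-07
= 1.3612e+07 /m

1.3612e+07


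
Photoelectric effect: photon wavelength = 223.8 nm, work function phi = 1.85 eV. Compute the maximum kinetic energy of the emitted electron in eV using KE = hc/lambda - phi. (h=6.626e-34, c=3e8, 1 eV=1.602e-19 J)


E_photon = hc / lambda
= (6.626e-34)(3e8) / (223.8e-9)
= 8.8820e-19 J
= 5.5443 eV
KE = E_photon - phi
= 5.5443 - 1.85
= 3.6943 eV

3.6943


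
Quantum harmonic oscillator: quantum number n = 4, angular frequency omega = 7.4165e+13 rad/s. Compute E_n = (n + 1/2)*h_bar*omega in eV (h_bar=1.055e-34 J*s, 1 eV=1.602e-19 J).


E = (n + 1/2) * h_bar * omega
= (4 + 0.5) * 1.055e-34 * 7.4165e+13
= 4.5 * 7.8244e-21
= 3.5210e-20 J
= 0.2198 eV

0.2198


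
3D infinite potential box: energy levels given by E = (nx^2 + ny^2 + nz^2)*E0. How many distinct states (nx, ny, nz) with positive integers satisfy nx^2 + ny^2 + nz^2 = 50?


Enumerate all (nx, ny, nz) with nx^2 + ny^2 + nz^2 = 50:
(3,4,5)
(3,5,4)
(4,3,5)
(4,5,3)
(5,3,4)
(5,4,3)
Total degeneracy = 6

6


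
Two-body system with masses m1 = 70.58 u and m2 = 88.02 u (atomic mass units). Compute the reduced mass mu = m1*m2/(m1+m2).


mu = m1 * m2 / (m1 + m2)
= 70.58 * 88.02 / (70.58 + 88.02)
= 6212.4516 / 158.6
= 39.1706 u

39.1706


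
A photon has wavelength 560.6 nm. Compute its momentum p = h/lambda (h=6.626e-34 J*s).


p = h / lambda
= 6.626e-34 / (560.6e-9)
= 6.626e-34 / 5.6060e-07
= 1.1819e-27 kg*m/s

1.1819e-27


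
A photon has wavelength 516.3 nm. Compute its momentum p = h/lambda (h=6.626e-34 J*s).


p = h / lambda
= 6.626e-34 / (516.3e-9)
= 6.626e-34 / 5.1630e-07
= 1.2834e-27 kg*m/s

1.2834e-27


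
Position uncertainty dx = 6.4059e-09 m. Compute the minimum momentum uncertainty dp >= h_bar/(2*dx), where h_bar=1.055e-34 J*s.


dp = h_bar / (2 * dx)
= 1.055e-34 / (2 * 6.4059e-09)
= 1.055e-34 / 1.2812e-08
= 8.2346e-27 kg*m/s

8.2346e-27


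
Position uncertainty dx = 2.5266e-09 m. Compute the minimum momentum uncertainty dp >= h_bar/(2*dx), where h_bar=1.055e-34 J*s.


dp = h_bar / (2 * dx)
= 1.055e-34 / (2 * 2.5266e-09)
= 1.055e-34 / 5.0532e-09
= 2.0878e-26 kg*m/s

2.0878e-26


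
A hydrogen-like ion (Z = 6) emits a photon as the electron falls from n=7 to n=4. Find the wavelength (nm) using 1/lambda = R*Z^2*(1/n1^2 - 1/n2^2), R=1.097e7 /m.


1/lambda = R * Z^2 * (1/n1^2 - 1/n2^2)
= 1.097e7 * 6^2 * (1/4^2 - 1/7^2)
= 1.097e7 * 36 * (0.0625 - 0.020408)
= 1.6623e+07 /m
lambda = 1 / 1.6623e+07
= 60.1579 nm

60.1579


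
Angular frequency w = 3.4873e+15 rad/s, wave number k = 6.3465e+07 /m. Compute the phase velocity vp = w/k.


vp = w / k
= 3.4873e+15 / 6.3465e+07
= 5.4948e+07 m/s

5.4948e+07


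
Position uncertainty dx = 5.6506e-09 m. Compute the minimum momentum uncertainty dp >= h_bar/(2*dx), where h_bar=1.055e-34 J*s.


dp = h_bar / (2 * dx)
= 1.055e-34 / (2 * 5.6506e-09)
= 1.055e-34 / 1.1301e-08
= 9.3353e-27 kg*m/s

9.3353e-27


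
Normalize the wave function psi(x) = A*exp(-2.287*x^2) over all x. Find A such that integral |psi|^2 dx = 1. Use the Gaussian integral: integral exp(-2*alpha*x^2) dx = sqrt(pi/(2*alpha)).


integral |psi|^2 dx = A^2 * sqrt(pi/(2*alpha)) = 1
A^2 = sqrt(2*alpha/pi)
= sqrt(2 * 2.287 / pi)
= 1.206627
A = sqrt(1.206627)
= 1.0985

1.0985


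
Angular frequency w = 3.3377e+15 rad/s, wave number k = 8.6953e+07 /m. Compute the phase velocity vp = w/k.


vp = w / k
= 3.3377e+15 / 8.6953e+07
= 3.8385e+07 m/s

3.8385e+07


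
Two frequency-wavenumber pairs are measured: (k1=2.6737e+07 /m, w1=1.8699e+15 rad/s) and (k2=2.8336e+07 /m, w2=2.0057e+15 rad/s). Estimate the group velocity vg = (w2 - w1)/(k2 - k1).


vg = (w2 - w1) / (k2 - k1)
= (2.0057e+15 - 1.8699e+15) / (2.8336e+07 - 2.6737e+07)
= 1.3580e+14 / 1.5990e+06
= 8.4928e+07 m/s

8.4928e+07


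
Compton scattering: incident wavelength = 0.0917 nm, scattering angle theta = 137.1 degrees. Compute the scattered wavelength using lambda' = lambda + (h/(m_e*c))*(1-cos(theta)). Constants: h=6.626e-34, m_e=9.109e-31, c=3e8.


Compton wavelength: h/(m_e*c) = 2.4247e-12 m
d_lambda = 2.4247e-12 * (1 - cos(137.1 deg))
= 2.4247e-12 * 1.732543
= 4.2009e-12 m = 0.004201 nm
lambda' = 0.0917 + 0.004201
= 0.095901 nm

0.095901


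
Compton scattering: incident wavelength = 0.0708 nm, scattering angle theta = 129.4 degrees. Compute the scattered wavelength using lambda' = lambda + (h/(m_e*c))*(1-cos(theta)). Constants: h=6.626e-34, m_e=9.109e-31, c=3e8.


Compton wavelength: h/(m_e*c) = 2.4247e-12 m
d_lambda = 2.4247e-12 * (1 - cos(129.4 deg))
= 2.4247e-12 * 1.634731
= 3.9637e-12 m = 0.003964 nm
lambda' = 0.0708 + 0.003964
= 0.074764 nm

0.074764


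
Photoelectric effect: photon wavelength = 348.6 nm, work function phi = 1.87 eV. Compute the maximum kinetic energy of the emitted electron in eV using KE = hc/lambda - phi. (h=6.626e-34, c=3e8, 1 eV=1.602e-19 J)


E_photon = hc / lambda
= (6.626e-34)(3e8) / (348.6e-9)
= 5.7022e-19 J
= 3.5594 eV
KE = E_photon - phi
= 3.5594 - 1.87
= 1.6894 eV

1.6894


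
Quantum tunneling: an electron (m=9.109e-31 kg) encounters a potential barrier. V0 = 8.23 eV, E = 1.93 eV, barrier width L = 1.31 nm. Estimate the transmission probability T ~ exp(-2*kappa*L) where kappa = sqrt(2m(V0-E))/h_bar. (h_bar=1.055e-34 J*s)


V0 - E = 6.3 eV = 1.0093e-18 J
kappa = sqrt(2 * m * (V0-E)) / h_bar
= sqrt(2 * 9.109e-31 * 1.0093e-18) / 1.055e-34
= 1.2853e+10 /m
2*kappa*L = 2 * 1.2853e+10 * 1.31e-9
= 33.6745
T = exp(-33.6745) = 2.373370e-15

2.373370e-15


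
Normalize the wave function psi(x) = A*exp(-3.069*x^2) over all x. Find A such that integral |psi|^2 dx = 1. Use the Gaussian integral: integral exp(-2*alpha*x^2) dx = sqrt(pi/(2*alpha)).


integral |psi|^2 dx = A^2 * sqrt(pi/(2*alpha)) = 1
A^2 = sqrt(2*alpha/pi)
= sqrt(2 * 3.069 / pi)
= 1.397779
A = sqrt(1.397779)
= 1.1823

1.1823


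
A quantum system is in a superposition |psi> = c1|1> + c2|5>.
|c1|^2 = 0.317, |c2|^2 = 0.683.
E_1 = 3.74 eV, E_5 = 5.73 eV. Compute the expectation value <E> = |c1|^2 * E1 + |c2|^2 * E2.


<E> = |c1|^2 * E1 + |c2|^2 * E2
= 0.317 * 3.74 + 0.683 * 5.73
= 1.1856 + 3.9136
= 5.0992 eV

5.0992


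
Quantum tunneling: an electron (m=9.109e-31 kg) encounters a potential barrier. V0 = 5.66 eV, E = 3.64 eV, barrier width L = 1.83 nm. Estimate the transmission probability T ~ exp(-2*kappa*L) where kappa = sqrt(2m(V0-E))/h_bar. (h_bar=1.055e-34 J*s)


V0 - E = 2.02 eV = 3.2360e-19 J
kappa = sqrt(2 * m * (V0-E)) / h_bar
= sqrt(2 * 9.109e-31 * 3.2360e-19) / 1.055e-34
= 7.2779e+09 /m
2*kappa*L = 2 * 7.2779e+09 * 1.83e-9
= 26.637
T = exp(-26.637) = 2.701978e-12

2.701978e-12


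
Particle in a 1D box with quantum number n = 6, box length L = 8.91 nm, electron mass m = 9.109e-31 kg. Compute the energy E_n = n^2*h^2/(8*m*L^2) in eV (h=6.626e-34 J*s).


E = n^2 * h^2 / (8 * m * L^2)
= 6^2 * (6.626e-34)^2 / (8 * 9.109e-31 * (8.91e-9)^2)
= 36 * 4.3904e-67 / (8 * 9.109e-31 * 7.9388e-17)
= 2.7321e-20 J
= 0.1705 eV

0.1705


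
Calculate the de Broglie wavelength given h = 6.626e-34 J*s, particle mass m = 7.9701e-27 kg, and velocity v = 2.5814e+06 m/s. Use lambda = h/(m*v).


lambda = h / (m * v)
= 6.626e-34 / (7.9701e-27 * 2.5814e+06)
= 6.626e-34 / 2.0574e-20
= 3.2206e-14 m

3.2206e-14


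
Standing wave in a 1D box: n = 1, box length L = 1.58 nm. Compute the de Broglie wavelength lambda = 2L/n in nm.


lambda = 2L / n
= 2 * 1.58 / 1
= 3.16 / 1
= 3.16 nm

3.16


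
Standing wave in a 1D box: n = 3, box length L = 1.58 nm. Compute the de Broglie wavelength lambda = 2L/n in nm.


lambda = 2L / n
= 2 * 1.58 / 3
= 3.16 / 3
= 1.0533 nm

1.0533


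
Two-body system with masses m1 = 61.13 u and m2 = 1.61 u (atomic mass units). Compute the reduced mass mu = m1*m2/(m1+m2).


mu = m1 * m2 / (m1 + m2)
= 61.13 * 1.61 / (61.13 + 1.61)
= 98.4193 / 62.74
= 1.5687 u

1.5687


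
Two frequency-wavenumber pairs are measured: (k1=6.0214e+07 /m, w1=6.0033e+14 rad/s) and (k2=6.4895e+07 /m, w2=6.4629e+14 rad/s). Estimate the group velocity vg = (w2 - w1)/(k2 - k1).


vg = (w2 - w1) / (k2 - k1)
= (6.4629e+14 - 6.0033e+14) / (6.4895e+07 - 6.0214e+07)
= 4.5960e+13 / 4.6810e+06
= 9.8184e+06 m/s

9.8184e+06


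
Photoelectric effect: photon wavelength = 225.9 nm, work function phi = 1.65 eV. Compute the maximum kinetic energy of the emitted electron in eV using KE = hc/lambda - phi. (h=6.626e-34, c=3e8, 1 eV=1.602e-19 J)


E_photon = hc / lambda
= (6.626e-34)(3e8) / (225.9e-9)
= 8.7995e-19 J
= 5.4928 eV
KE = E_photon - phi
= 5.4928 - 1.65
= 3.8428 eV

3.8428


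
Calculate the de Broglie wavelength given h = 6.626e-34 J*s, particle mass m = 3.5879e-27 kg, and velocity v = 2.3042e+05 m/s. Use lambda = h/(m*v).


lambda = h / (m * v)
= 6.626e-34 / (3.5879e-27 * 2.3042e+05)
= 6.626e-34 / 8.2672e-22
= 8.0148e-13 m

8.0148e-13


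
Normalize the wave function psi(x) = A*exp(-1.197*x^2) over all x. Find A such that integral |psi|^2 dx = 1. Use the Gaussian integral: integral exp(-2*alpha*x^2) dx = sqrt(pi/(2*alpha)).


integral |psi|^2 dx = A^2 * sqrt(pi/(2*alpha)) = 1
A^2 = sqrt(2*alpha/pi)
= sqrt(2 * 1.197 / pi)
= 0.872946
A = sqrt(0.872946)
= 0.9343

0.9343


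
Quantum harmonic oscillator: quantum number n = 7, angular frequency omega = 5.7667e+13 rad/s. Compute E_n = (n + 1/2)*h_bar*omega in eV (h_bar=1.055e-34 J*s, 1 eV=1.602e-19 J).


E = (n + 1/2) * h_bar * omega
= (7 + 0.5) * 1.055e-34 * 5.7667e+13
= 7.5 * 6.0839e-21
= 4.5629e-20 J
= 0.2848 eV

0.2848


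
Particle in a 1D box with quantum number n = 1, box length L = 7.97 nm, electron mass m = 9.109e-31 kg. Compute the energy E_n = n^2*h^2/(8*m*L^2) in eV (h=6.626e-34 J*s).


E = n^2 * h^2 / (8 * m * L^2)
= 1^2 * (6.626e-34)^2 / (8 * 9.109e-31 * (7.97e-9)^2)
= 1 * 4.3904e-67 / (8 * 9.109e-31 * 6.3521e-17)
= 9.4847e-22 J
= 0.0059 eV

0.0059


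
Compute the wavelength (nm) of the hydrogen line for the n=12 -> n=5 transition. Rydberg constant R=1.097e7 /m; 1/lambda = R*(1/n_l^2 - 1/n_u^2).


1/lambda = R * (1/n_l^2 - 1/n_u^2)
= 1.097e7 * (1/5^2 - 1/12^2)
= 1.097e7 * (0.04 - 0.006944)
= 1.097e7 * 0.033056
= 3.6262e+05 /m
lambda = 1 / 3.6262e+05 = 2757.712 nm

2757.712


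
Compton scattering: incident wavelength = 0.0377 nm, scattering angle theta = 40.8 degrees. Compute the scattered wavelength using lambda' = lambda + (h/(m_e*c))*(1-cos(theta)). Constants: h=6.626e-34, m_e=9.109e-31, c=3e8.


Compton wavelength: h/(m_e*c) = 2.4247e-12 m
d_lambda = 2.4247e-12 * (1 - cos(40.8 deg))
= 2.4247e-12 * 0.243005
= 5.8922e-13 m = 0.000589 nm
lambda' = 0.0377 + 0.000589
= 0.038289 nm

0.038289


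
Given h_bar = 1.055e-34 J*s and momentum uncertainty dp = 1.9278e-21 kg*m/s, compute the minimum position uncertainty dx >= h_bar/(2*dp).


dx = h_bar / (2 * dp)
= 1.055e-34 / (2 * 1.9278e-21)
= 1.055e-34 / 3.8556e-21
= 2.7363e-14 m

2.7363e-14


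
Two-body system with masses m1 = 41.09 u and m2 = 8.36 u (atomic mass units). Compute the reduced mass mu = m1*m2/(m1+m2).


mu = m1 * m2 / (m1 + m2)
= 41.09 * 8.36 / (41.09 + 8.36)
= 343.5124 / 49.45
= 6.9467 u

6.9467


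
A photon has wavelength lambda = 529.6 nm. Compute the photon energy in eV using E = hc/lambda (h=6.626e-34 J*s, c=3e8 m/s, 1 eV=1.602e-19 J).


E = hc / lambda
= (6.626e-34)(3e8) / (529.6e-9)
= 1.9878e-25 / 5.2960e-07
= 3.7534e-19 J
Converting to eV: 3.7534e-19 / 1.602e-19
= 2.3429 eV

2.3429


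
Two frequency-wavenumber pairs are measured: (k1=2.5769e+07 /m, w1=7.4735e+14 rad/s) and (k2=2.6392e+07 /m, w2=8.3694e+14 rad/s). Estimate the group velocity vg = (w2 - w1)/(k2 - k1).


vg = (w2 - w1) / (k2 - k1)
= (8.3694e+14 - 7.4735e+14) / (2.6392e+07 - 2.5769e+07)
= 8.9590e+13 / 6.2300e+05
= 1.4380e+08 m/s

1.4380e+08


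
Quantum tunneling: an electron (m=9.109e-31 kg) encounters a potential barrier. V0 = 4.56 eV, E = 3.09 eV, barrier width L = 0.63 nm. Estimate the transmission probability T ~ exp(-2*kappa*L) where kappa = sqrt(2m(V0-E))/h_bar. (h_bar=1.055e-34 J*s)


V0 - E = 1.47 eV = 2.3549e-19 J
kappa = sqrt(2 * m * (V0-E)) / h_bar
= sqrt(2 * 9.109e-31 * 2.3549e-19) / 1.055e-34
= 6.2085e+09 /m
2*kappa*L = 2 * 6.2085e+09 * 0.63e-9
= 7.8227
T = exp(-7.8227) = 4.005266e-04

4.005266e-04


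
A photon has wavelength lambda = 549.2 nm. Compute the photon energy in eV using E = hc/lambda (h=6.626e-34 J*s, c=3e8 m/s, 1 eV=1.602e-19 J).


E = hc / lambda
= (6.626e-34)(3e8) / (549.2e-9)
= 1.9878e-25 / 5.4920e-07
= 3.6194e-19 J
Converting to eV: 3.6194e-19 / 1.602e-19
= 2.2593 eV

2.2593


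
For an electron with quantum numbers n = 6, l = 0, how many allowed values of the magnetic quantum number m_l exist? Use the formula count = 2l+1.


m_l ranges from -l to +l in integer steps
So m_l goes from -0 to +0
Count = 2l + 1 = 2*0 + 1
= 1

1


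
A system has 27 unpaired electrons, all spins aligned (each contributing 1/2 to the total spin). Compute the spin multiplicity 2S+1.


Total spin S = N * (1/2) = 27 * 0.5 = 13.5
Spin multiplicity = 2S + 1
= 2 * 13.5 + 1
= 28

28


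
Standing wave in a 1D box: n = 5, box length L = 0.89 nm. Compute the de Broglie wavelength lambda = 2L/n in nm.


lambda = 2L / n
= 2 * 0.89 / 5
= 1.78 / 5
= 0.356 nm

0.356


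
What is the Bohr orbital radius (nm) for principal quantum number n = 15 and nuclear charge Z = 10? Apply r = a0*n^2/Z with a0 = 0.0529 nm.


r = a0 * n^2 / Z
= 0.0529 * 15^2 / 10
= 0.0529 * 225 / 10
= 1.1903 nm

1.1903


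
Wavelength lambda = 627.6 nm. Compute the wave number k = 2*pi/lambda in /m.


k = 2 * pi / lambda
= 6.2832 / (627.6e-9)
= 6.2832 / 6.2760e-07
= 1.0011e+07 /m

1.0011e+07


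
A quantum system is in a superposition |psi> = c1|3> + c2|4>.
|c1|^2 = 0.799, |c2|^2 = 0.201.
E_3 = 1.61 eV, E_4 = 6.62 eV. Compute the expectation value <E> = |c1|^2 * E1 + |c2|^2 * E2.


<E> = |c1|^2 * E1 + |c2|^2 * E2
= 0.799 * 1.61 + 0.201 * 6.62
= 1.2864 + 1.3306
= 2.617 eV

2.617


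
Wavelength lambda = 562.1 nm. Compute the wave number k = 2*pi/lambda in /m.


k = 2 * pi / lambda
= 6.2832 / (562.1e-9)
= 6.2832 / 5.6210e-07
= 1.1178e+07 /m

1.1178e+07


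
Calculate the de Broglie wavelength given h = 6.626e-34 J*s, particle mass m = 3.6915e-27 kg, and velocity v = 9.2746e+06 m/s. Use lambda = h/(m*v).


lambda = h / (m * v)
= 6.626e-34 / (3.6915e-27 * 9.2746e+06)
= 6.626e-34 / 3.4237e-20
= 1.9353e-14 m

1.9353e-14


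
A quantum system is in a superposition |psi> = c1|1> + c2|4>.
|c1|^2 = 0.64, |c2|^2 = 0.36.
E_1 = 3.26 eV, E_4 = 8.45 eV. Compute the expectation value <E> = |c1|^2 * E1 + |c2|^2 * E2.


<E> = |c1|^2 * E1 + |c2|^2 * E2
= 0.64 * 3.26 + 0.36 * 8.45
= 2.0864 + 3.042
= 5.1284 eV

5.1284


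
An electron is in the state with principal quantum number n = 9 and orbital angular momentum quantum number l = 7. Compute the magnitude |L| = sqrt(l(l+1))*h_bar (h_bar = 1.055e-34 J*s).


L = sqrt(l*(l+1)) * h_bar
= sqrt(7 * 8) * 1.055e-34
= sqrt(56) * 1.055e-34
= 7.4833 * 1.055e-34
= 7.8949e-34 J*s

7.8949e-34


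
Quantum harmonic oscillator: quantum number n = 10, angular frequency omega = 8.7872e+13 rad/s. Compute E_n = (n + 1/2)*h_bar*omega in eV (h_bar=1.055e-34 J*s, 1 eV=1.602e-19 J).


E = (n + 1/2) * h_bar * omega
= (10 + 0.5) * 1.055e-34 * 8.7872e+13
= 10.5 * 9.2705e-21
= 9.7340e-20 J
= 0.6076 eV

0.6076


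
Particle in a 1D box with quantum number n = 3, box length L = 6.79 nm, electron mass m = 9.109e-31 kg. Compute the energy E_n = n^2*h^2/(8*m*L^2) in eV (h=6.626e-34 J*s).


E = n^2 * h^2 / (8 * m * L^2)
= 3^2 * (6.626e-34)^2 / (8 * 9.109e-31 * (6.79e-9)^2)
= 9 * 4.3904e-67 / (8 * 9.109e-31 * 4.6104e-17)
= 1.1761e-20 J
= 0.0734 eV

0.0734


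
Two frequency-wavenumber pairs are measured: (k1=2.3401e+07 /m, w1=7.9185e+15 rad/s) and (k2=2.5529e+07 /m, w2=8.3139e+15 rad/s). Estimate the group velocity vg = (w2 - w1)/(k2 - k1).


vg = (w2 - w1) / (k2 - k1)
= (8.3139e+15 - 7.9185e+15) / (2.5529e+07 - 2.3401e+07)
= 3.9540e+14 / 2.1280e+06
= 1.8581e+08 m/s

1.8581e+08


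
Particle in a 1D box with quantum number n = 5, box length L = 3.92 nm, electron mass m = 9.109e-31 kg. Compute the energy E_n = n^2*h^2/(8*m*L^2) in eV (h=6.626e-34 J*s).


E = n^2 * h^2 / (8 * m * L^2)
= 5^2 * (6.626e-34)^2 / (8 * 9.109e-31 * (3.92e-9)^2)
= 25 * 4.3904e-67 / (8 * 9.109e-31 * 1.5366e-17)
= 9.8019e-20 J
= 0.6119 eV

0.6119


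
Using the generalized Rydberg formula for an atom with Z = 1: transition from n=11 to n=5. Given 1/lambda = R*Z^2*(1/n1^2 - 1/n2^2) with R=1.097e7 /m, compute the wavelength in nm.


1/lambda = R * Z^2 * (1/n1^2 - 1/n2^2)
= 1.097e7 * 1^2 * (1/5^2 - 1/11^2)
= 1.097e7 * 1 * (0.04 - 0.008264)
= 3.4814e+05 /m
lambda = 1 / 3.4814e+05
= 2872.4172 nm

2872.4172


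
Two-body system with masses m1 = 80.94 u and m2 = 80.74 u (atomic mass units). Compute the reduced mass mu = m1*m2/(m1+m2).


mu = m1 * m2 / (m1 + m2)
= 80.94 * 80.74 / (80.94 + 80.74)
= 6535.0956 / 161.68
= 40.4199 u

40.4199


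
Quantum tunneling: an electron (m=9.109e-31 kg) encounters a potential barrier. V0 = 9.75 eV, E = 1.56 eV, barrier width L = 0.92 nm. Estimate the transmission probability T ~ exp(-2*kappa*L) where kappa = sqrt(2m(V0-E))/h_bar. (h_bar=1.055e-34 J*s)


V0 - E = 8.19 eV = 1.3120e-18 J
kappa = sqrt(2 * m * (V0-E)) / h_bar
= sqrt(2 * 9.109e-31 * 1.3120e-18) / 1.055e-34
= 1.4655e+10 /m
2*kappa*L = 2 * 1.4655e+10 * 0.92e-9
= 26.9643
T = exp(-26.9643) = 1.947868e-12

1.947868e-12


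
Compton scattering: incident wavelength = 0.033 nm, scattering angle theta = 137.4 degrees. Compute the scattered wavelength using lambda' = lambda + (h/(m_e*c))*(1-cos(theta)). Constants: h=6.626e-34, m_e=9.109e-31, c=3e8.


Compton wavelength: h/(m_e*c) = 2.4247e-12 m
d_lambda = 2.4247e-12 * (1 - cos(137.4 deg))
= 2.4247e-12 * 1.736097
= 4.2095e-12 m = 0.00421 nm
lambda' = 0.033 + 0.00421
= 0.03721 nm

0.03721


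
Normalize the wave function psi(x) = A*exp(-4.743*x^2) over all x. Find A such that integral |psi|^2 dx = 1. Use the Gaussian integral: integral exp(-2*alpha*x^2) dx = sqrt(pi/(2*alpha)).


integral |psi|^2 dx = A^2 * sqrt(pi/(2*alpha)) = 1
A^2 = sqrt(2*alpha/pi)
= sqrt(2 * 4.743 / pi)
= 1.737667
A = sqrt(1.737667)
= 1.3182

1.3182


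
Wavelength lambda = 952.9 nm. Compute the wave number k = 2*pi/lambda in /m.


k = 2 * pi / lambda
= 6.2832 / (952.9e-9)
= 6.2832 / 9.5290e-07
= 6.5938e+06 /m

6.5938e+06


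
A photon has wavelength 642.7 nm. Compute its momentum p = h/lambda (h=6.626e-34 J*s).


p = h / lambda
= 6.626e-34 / (642.7e-9)
= 6.626e-34 / 6.4270e-07
= 1.0310e-27 kg*m/s

1.0310e-27


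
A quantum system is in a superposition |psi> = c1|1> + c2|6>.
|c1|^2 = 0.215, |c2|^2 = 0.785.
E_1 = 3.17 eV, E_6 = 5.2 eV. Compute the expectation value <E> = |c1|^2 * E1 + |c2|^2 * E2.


<E> = |c1|^2 * E1 + |c2|^2 * E2
= 0.215 * 3.17 + 0.785 * 5.2
= 0.6815 + 4.082
= 4.7636 eV

4.7636


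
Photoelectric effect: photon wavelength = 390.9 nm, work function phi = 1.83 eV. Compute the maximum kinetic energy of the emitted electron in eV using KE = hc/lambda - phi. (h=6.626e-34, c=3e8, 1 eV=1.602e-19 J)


E_photon = hc / lambda
= (6.626e-34)(3e8) / (390.9e-9)
= 5.0852e-19 J
= 3.1743 eV
KE = E_photon - phi
= 3.1743 - 1.83
= 1.3443 eV

1.3443


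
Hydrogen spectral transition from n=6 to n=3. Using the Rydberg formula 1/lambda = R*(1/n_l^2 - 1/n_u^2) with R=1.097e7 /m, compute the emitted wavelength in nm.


1/lambda = R * (1/n_l^2 - 1/n_u^2)
= 1.097e7 * (1/3^2 - 1/6^2)
= 1.097e7 * (0.111111 - 0.027778)
= 1.097e7 * 0.083333
= 9.1417e+05 /m
lambda = 1 / 9.1417e+05 = 1093.8924 nm

1093.8924


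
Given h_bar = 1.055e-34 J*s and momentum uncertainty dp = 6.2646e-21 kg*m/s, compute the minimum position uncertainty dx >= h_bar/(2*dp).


dx = h_bar / (2 * dp)
= 1.055e-34 / (2 * 6.2646e-21)
= 1.055e-34 / 1.2529e-20
= 8.4203e-15 m

8.4203e-15


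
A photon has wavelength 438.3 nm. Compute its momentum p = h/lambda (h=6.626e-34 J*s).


p = h / lambda
= 6.626e-34 / (438.3e-9)
= 6.626e-34 / 4.3830e-07
= 1.5117e-27 kg*m/s

1.5117e-27


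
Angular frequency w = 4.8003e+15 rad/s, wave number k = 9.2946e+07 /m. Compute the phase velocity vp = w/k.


vp = w / k
= 4.8003e+15 / 9.2946e+07
= 5.1646e+07 m/s

5.1646e+07


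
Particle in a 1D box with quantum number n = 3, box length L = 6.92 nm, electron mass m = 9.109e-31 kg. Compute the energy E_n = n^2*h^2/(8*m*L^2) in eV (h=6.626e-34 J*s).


E = n^2 * h^2 / (8 * m * L^2)
= 3^2 * (6.626e-34)^2 / (8 * 9.109e-31 * (6.92e-9)^2)
= 9 * 4.3904e-67 / (8 * 9.109e-31 * 4.7886e-17)
= 1.1323e-20 J
= 0.0707 eV

0.0707


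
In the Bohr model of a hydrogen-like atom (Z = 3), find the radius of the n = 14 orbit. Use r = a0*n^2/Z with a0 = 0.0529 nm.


r = a0 * n^2 / Z
= 0.0529 * 14^2 / 3
= 0.0529 * 196 / 3
= 3.4561 nm

3.4561


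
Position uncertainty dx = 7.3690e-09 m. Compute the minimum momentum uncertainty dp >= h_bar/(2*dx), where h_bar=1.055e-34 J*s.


dp = h_bar / (2 * dx)
= 1.055e-34 / (2 * 7.3690e-09)
= 1.055e-34 / 1.4738e-08
= 7.1584e-27 kg*m/s

7.1584e-27


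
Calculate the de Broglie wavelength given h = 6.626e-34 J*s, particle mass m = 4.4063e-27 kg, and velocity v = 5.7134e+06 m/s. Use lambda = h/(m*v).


lambda = h / (m * v)
= 6.626e-34 / (4.4063e-27 * 5.7134e+06)
= 6.626e-34 / 2.5175e-20
= 2.6320e-14 m

2.6320e-14


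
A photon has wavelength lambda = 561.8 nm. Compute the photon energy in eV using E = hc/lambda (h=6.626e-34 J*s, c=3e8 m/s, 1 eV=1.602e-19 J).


E = hc / lambda
= (6.626e-34)(3e8) / (561.8e-9)
= 1.9878e-25 / 5.6180e-07
= 3.5383e-19 J
Converting to eV: 3.5383e-19 / 1.602e-19
= 2.2087 eV

2.2087


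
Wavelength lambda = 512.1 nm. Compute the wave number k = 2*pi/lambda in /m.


k = 2 * pi / lambda
= 6.2832 / (512.1e-9)
= 6.2832 / 5.1210e-07
= 1.2269e+07 /m

1.2269e+07


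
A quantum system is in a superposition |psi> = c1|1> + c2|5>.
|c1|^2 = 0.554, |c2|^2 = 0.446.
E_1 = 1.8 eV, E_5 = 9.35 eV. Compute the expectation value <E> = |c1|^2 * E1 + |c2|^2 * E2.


<E> = |c1|^2 * E1 + |c2|^2 * E2
= 0.554 * 1.8 + 0.446 * 9.35
= 0.9972 + 4.1701
= 5.1673 eV

5.1673


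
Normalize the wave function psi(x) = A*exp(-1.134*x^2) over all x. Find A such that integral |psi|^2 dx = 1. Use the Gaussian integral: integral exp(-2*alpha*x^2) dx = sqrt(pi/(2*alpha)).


integral |psi|^2 dx = A^2 * sqrt(pi/(2*alpha)) = 1
A^2 = sqrt(2*alpha/pi)
= sqrt(2 * 1.134 / pi)
= 0.849663
A = sqrt(0.849663)
= 0.9218

0.9218


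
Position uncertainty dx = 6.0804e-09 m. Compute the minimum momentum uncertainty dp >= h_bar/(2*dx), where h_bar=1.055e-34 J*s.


dp = h_bar / (2 * dx)
= 1.055e-34 / (2 * 6.0804e-09)
= 1.055e-34 / 1.2161e-08
= 8.6754e-27 kg*m/s

8.6754e-27


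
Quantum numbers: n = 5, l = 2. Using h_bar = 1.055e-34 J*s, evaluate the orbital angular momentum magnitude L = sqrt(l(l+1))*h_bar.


L = sqrt(l*(l+1)) * h_bar
= sqrt(2 * 3) * 1.055e-34
= sqrt(6) * 1.055e-34
= 2.4495 * 1.055e-34
= 2.5842e-34 J*s

2.5842e-34


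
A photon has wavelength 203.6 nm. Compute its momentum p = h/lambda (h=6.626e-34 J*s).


p = h / lambda
= 6.626e-34 / (203.6e-9)
= 6.626e-34 / 2.0360e-07
= 3.2544e-27 kg*m/s

3.2544e-27


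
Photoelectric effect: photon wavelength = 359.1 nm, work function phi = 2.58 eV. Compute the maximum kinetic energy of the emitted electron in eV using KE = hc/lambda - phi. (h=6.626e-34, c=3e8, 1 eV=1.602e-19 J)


E_photon = hc / lambda
= (6.626e-34)(3e8) / (359.1e-9)
= 5.5355e-19 J
= 3.4554 eV
KE = E_photon - phi
= 3.4554 - 2.58
= 0.8754 eV

0.8754


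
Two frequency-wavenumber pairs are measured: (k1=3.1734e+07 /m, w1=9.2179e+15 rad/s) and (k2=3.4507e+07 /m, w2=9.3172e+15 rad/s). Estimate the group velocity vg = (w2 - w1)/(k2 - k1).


vg = (w2 - w1) / (k2 - k1)
= (9.3172e+15 - 9.2179e+15) / (3.4507e+07 - 3.1734e+07)
= 9.9300e+13 / 2.7730e+06
= 3.5810e+07 m/s

3.5810e+07


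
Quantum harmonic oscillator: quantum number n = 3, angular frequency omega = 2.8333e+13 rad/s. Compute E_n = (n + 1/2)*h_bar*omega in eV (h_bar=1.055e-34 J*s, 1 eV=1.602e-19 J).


E = (n + 1/2) * h_bar * omega
= (3 + 0.5) * 1.055e-34 * 2.8333e+13
= 3.5 * 2.9891e-21
= 1.0462e-20 J
= 0.0653 eV

0.0653


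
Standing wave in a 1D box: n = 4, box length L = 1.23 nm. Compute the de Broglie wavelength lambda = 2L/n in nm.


lambda = 2L / n
= 2 * 1.23 / 4
= 2.46 / 4
= 0.615 nm

0.615


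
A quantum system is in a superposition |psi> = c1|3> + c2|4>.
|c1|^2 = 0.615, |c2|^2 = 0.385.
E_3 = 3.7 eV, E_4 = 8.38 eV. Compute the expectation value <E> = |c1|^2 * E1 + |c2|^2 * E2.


<E> = |c1|^2 * E1 + |c2|^2 * E2
= 0.615 * 3.7 + 0.385 * 8.38
= 2.2755 + 3.2263
= 5.5018 eV

5.5018


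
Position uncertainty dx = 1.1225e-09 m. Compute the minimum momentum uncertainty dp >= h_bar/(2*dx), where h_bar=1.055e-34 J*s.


dp = h_bar / (2 * dx)
= 1.055e-34 / (2 * 1.1225e-09)
= 1.055e-34 / 2.2450e-09
= 4.6993e-26 kg*m/s

4.6993e-26


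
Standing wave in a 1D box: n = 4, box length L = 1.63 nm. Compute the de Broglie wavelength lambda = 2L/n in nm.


lambda = 2L / n
= 2 * 1.63 / 4
= 3.26 / 4
= 0.815 nm

0.815


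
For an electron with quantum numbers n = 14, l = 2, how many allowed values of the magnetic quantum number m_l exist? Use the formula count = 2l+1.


m_l ranges from -l to +l in integer steps
So m_l goes from -2 to +2
Count = 2l + 1 = 2*2 + 1
= 5

5


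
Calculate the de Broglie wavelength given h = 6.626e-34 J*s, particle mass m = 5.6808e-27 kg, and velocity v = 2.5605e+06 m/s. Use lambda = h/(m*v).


lambda = h / (m * v)
= 6.626e-34 / (5.6808e-27 * 2.5605e+06)
= 6.626e-34 / 1.4546e-20
= 4.5553e-14 m

4.5553e-14


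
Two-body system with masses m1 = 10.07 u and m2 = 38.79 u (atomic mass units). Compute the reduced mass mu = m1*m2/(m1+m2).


mu = m1 * m2 / (m1 + m2)
= 10.07 * 38.79 / (10.07 + 38.79)
= 390.6153 / 48.86
= 7.9946 u

7.9946


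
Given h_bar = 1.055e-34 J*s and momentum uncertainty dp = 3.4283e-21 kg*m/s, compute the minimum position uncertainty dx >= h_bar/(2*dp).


dx = h_bar / (2 * dp)
= 1.055e-34 / (2 * 3.4283e-21)
= 1.055e-34 / 6.8566e-21
= 1.5387e-14 m

1.5387e-14


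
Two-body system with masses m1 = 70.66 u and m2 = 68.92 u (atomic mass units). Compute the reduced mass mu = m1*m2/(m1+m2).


mu = m1 * m2 / (m1 + m2)
= 70.66 * 68.92 / (70.66 + 68.92)
= 4869.8872 / 139.58
= 34.8896 u

34.8896


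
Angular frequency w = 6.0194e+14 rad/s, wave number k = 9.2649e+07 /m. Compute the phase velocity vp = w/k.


vp = w / k
= 6.0194e+14 / 9.2649e+07
= 6.4970e+06 m/s

6.4970e+06


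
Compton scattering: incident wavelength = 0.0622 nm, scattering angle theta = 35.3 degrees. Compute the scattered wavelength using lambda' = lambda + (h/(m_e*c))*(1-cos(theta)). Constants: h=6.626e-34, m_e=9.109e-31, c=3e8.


Compton wavelength: h/(m_e*c) = 2.4247e-12 m
d_lambda = 2.4247e-12 * (1 - cos(35.3 deg))
= 2.4247e-12 * 0.183862
= 4.4581e-13 m = 0.000446 nm
lambda' = 0.0622 + 0.000446
= 0.062646 nm

0.062646


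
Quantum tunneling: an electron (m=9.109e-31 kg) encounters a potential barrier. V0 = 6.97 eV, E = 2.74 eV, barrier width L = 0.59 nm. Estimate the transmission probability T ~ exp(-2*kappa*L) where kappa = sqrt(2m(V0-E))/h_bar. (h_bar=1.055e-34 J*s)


V0 - E = 4.23 eV = 6.7765e-19 J
kappa = sqrt(2 * m * (V0-E)) / h_bar
= sqrt(2 * 9.109e-31 * 6.7765e-19) / 1.055e-34
= 1.0532e+10 /m
2*kappa*L = 2 * 1.0532e+10 * 0.59e-9
= 12.4274
T = exp(-12.4274) = 4.007150e-06

4.007150e-06


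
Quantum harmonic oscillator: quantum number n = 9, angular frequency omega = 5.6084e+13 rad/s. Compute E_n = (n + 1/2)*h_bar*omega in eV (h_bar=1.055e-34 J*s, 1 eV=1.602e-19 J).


E = (n + 1/2) * h_bar * omega
= (9 + 0.5) * 1.055e-34 * 5.6084e+13
= 9.5 * 5.9169e-21
= 5.6210e-20 J
= 0.3509 eV

0.3509


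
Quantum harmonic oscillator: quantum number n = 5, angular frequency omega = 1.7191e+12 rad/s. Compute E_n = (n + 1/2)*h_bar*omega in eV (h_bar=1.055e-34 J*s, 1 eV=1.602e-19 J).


E = (n + 1/2) * h_bar * omega
= (5 + 0.5) * 1.055e-34 * 1.7191e+12
= 5.5 * 1.8137e-22
= 9.9751e-22 J
= 0.0062 eV

0.0062


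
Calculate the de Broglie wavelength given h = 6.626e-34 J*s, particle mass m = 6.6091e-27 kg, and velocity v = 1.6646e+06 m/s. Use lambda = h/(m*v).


lambda = h / (m * v)
= 6.626e-34 / (6.6091e-27 * 1.6646e+06)
= 6.626e-34 / 1.1002e-20
= 6.0228e-14 m

6.0228e-14


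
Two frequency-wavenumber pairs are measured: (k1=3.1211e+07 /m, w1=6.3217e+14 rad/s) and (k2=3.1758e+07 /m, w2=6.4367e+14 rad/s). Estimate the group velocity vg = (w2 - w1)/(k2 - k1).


vg = (w2 - w1) / (k2 - k1)
= (6.4367e+14 - 6.3217e+14) / (3.1758e+07 - 3.1211e+07)
= 1.1500e+13 / 5.4700e+05
= 2.1024e+07 m/s

2.1024e+07


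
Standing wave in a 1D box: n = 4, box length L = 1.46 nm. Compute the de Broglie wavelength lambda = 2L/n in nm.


lambda = 2L / n
= 2 * 1.46 / 4
= 2.92 / 4
= 0.73 nm

0.73


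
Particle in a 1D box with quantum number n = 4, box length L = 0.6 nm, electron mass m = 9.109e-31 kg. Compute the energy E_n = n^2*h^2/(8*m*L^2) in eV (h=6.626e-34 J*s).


E = n^2 * h^2 / (8 * m * L^2)
= 4^2 * (6.626e-34)^2 / (8 * 9.109e-31 * (0.6e-9)^2)
= 16 * 4.3904e-67 / (8 * 9.109e-31 * 3.6000e-19)
= 2.6777e-18 J
= 16.7146 eV

16.7146


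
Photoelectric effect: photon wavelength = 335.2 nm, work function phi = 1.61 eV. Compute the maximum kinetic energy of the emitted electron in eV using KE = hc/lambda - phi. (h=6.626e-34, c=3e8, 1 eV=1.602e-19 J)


E_photon = hc / lambda
= (6.626e-34)(3e8) / (335.2e-9)
= 5.9302e-19 J
= 3.7017 eV
KE = E_photon - phi
= 3.7017 - 1.61
= 2.0917 eV

2.0917


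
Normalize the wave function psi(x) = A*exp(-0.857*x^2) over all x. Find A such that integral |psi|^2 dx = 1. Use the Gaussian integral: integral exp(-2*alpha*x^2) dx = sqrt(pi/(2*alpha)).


integral |psi|^2 dx = A^2 * sqrt(pi/(2*alpha)) = 1
A^2 = sqrt(2*alpha/pi)
= sqrt(2 * 0.857 / pi)
= 0.738636
A = sqrt(0.738636)
= 0.8594

0.8594


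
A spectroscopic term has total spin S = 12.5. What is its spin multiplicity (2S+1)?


Spin multiplicity = 2S + 1
= 2 * 12.5 + 1
= 25.0 + 1
= 26

26


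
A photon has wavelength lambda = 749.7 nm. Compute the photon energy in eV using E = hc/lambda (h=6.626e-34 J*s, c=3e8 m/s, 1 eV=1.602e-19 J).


E = hc / lambda
= (6.626e-34)(3e8) / (749.7e-9)
= 1.9878e-25 / 7.4970e-07
= 2.6515e-19 J
Converting to eV: 2.6515e-19 / 1.602e-19
= 1.6551 eV

1.6551


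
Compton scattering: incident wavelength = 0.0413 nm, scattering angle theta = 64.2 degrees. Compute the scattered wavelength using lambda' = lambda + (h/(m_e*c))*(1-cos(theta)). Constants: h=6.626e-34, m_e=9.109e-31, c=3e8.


Compton wavelength: h/(m_e*c) = 2.4247e-12 m
d_lambda = 2.4247e-12 * (1 - cos(64.2 deg))
= 2.4247e-12 * 0.564769
= 1.3694e-12 m = 0.001369 nm
lambda' = 0.0413 + 0.001369
= 0.042669 nm

0.042669


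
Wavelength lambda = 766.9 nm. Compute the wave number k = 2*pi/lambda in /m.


k = 2 * pi / lambda
= 6.2832 / (766.9e-9)
= 6.2832 / 7.6690e-07
= 8.1930e+06 /m

8.1930e+06


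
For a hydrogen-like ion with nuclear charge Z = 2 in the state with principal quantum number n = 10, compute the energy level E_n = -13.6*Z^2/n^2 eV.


E_n = -13.6 * Z^2 / n^2
= -13.6 * 2^2 / 10^2
= -13.6 * 4 / 100
= -0.544 eV

-0.544


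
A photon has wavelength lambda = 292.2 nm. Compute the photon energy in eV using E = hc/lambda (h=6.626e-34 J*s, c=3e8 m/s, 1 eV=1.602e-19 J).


E = hc / lambda
= (6.626e-34)(3e8) / (292.2e-9)
= 1.9878e-25 / 2.9220e-07
= 6.8029e-19 J
Converting to eV: 6.8029e-19 / 1.602e-19
= 4.2465 eV

4.2465


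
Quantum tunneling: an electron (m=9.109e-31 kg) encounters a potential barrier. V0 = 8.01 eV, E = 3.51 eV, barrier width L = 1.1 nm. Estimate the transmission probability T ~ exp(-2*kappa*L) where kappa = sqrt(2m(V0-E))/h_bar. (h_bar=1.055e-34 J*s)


V0 - E = 4.5 eV = 7.2090e-19 J
kappa = sqrt(2 * m * (V0-E)) / h_bar
= sqrt(2 * 9.109e-31 * 7.2090e-19) / 1.055e-34
= 1.0863e+10 /m
2*kappa*L = 2 * 1.0863e+10 * 1.1e-9
= 23.8978
T = exp(-23.8978) = 4.181321e-11

4.181321e-11


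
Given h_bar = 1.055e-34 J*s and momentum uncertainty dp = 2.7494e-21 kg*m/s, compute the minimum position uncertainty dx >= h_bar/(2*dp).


dx = h_bar / (2 * dp)
= 1.055e-34 / (2 * 2.7494e-21)
= 1.055e-34 / 5.4988e-21
= 1.9186e-14 m

1.9186e-14


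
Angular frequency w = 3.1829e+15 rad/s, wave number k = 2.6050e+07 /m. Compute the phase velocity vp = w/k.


vp = w / k
= 3.1829e+15 / 2.6050e+07
= 1.2218e+08 m/s

1.2218e+08
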